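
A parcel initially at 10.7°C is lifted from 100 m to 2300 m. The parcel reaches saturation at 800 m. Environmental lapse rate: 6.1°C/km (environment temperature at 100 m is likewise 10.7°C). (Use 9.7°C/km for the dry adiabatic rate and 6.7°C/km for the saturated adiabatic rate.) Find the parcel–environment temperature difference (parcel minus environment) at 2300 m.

-3.42°C (parcel cooler than environment)

Parcel:
  From 100 m to 800 m (dry): cools by 9.7 × 0.7 = 6.79°C, giving 3.91°C.
  From 800 m to 2300 m (saturated): cools by 6.7 × 1.5 = 10.05°C, giving -6.14°C.
Environment:
  From 100 m to 2300 m (environment): cools by 6.1 × 2.2 = 13.42°C, giving -2.72°C.
T_parcel − T_env = -6.14 − (-2.72) = -3.42°C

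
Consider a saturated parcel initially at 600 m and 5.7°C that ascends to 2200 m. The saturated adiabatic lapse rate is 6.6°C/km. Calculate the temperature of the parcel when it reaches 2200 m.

-4.86°C

Saturated adiabatic to 2200 m: -6.6 × 1.6 km = -10.56°C, so T = -4.86°C.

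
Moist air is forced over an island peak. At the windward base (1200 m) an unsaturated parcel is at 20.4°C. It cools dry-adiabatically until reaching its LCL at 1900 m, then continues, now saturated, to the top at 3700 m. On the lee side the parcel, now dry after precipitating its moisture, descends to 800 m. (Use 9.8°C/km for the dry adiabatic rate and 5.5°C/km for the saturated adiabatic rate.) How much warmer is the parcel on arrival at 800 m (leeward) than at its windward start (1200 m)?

+11.66°C

1200 → 1900 m (dry, 9.8°C/km): ΔT = -9.8 × 0.7 = -6.86°C → T = 13.54°C
1900 → 3700 m (saturated, 5.5°C/km): ΔT = -5.5 × 1.8 = -9.9°C → T = 3.64°C
3700 → 800 m (dry descent, 9.8°C/km): ΔT = +9.8 × 2.9 = +28.42°C → T = 32.06°C
Net change vs windward start: 32.06 − 20.4 = +11.66°C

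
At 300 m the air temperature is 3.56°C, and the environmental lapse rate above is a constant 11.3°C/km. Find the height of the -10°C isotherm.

1500 m

Height above start = (3.56 − (-10)) / 11.3 = 1.2 km
Altitude = 300 m + 1200 m = 1500 m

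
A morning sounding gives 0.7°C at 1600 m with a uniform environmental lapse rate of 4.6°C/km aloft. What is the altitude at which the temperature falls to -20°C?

6100 m

Height above start = (0.7 − (-20)) / 4.6 = 4.5 km
Altitude = 1600 m + 4500 m = 6100 m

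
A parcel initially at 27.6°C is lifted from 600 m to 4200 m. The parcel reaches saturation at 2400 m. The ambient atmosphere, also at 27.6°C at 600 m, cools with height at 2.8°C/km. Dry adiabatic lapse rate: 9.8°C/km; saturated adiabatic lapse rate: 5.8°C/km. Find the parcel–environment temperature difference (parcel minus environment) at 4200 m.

Parcel:
  Dry to 2400 m: -9.8 × 1.8 km = -17.64°C, so T = 9.96°C.
  Saturated to 4200 m: -5.8 × 1.8 km = -10.44°C, so T = -0.48°C.
Environment:
  Environment to 4200 m: -2.8 × 3.6 km = -10.08°C, so T = 17.52°C.
T_parcel − T_env = -0.48 − 17.52 = -18°C

-18°C (parcel cooler than environment)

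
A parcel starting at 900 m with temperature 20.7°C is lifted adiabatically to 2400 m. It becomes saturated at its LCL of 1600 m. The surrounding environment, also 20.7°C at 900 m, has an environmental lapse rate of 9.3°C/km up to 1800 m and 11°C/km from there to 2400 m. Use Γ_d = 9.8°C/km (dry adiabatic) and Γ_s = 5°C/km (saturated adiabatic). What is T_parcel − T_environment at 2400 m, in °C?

Parcel:
  From 900 m to 1600 m (dry): cools by 9.8 × 0.7 = 6.86°C, giving 13.84°C.
  From 1600 m to 2400 m (saturated): cools by 5 × 0.8 = 4°C, giving 9.84°C.
Environment:
  From 900 m to 1800 m (environment, lower layer): cools by 9.3 × 0.9 = 8.37°C, giving 12.33°C.
  From 1800 m to 2400 m (environment, upper layer): cools by 11 × 0.6 = 6.6°C, giving 5.73°C.
T_parcel − T_env = 9.84 − 5.73 = +4.11°C

+4.11°C (parcel warmer than environment)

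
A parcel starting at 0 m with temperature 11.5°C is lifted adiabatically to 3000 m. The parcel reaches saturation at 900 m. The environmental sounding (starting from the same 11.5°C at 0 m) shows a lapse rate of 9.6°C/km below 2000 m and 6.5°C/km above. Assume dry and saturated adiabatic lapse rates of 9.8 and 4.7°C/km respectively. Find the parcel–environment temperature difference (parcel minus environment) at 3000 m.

Parcel:
  0 → 900 m (dry, 9.8°C/km): ΔT = -9.8 × 0.9 = -8.82°C → T = 2.68°C
  900 → 3000 m (saturated, 4.7°C/km): ΔT = -4.7 × 2.1 = -9.87°C → T = -7.19°C
Environment:
  0 → 2000 m (environment, lower layer, 9.6°C/km): ΔT = -9.6 × 2 = -19.2°C → T = -7.7°C
  2000 → 3000 m (environment, upper layer, 6.5°C/km): ΔT = -6.5 × 1 = -6.5°C → T = -14.2°C
T_parcel − T_env = -7.19 − (-14.2) = +7.01°C

+7.01°C (parcel warmer than environment)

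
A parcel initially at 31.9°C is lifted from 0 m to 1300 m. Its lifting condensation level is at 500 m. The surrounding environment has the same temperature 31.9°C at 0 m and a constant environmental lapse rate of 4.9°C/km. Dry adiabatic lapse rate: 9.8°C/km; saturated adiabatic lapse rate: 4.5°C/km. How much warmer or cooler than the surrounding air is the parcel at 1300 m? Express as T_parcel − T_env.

Parcel:
  Dry to 500 m: -9.8 × 0.5 km = -4.9°C, so T = 27°C.
  Saturated to 1300 m: -4.5 × 0.8 km = -3.6°C, so T = 23.4°C.
Environment:
  Environment to 1300 m: -4.9 × 1.3 km = -6.37°C, so T = 25.53°C.
T_parcel − T_env = 23.4 − 25.53 = -2.13°C

-2.13°C (parcel cooler than environment)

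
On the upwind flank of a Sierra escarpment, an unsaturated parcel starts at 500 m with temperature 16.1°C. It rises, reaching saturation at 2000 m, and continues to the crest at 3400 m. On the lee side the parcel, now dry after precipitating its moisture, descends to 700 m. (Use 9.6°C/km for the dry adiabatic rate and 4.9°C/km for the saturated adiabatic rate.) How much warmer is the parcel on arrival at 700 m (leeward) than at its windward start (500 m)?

500 → 2000 m (dry, 9.6°C/km): ΔT = -9.6 × 1.5 = -14.4°C → T = 1.7°C
2000 → 3400 m (saturated, 4.9°C/km): ΔT = -4.9 × 1.4 = -6.86°C → T = -5.16°C
3400 → 700 m (dry descent, 9.6°C/km): ΔT = +9.6 × 2.7 = +25.92°C → T = 20.76°C
Net change vs windward start: 20.76 − 16.1 = +4.66°C

+4.66°C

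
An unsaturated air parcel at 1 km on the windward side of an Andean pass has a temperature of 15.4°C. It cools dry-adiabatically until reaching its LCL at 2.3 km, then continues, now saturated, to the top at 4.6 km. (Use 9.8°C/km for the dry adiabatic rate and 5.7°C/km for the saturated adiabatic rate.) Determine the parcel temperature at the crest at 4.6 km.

-10.45°C

From 1000 m to 2300 m (dry): cools by 9.8 × 1.3 = 12.74°C, giving 2.66°C.
From 2300 m to 4600 m (saturated): cools by 5.7 × 2.3 = 13.11°C, giving -10.45°C.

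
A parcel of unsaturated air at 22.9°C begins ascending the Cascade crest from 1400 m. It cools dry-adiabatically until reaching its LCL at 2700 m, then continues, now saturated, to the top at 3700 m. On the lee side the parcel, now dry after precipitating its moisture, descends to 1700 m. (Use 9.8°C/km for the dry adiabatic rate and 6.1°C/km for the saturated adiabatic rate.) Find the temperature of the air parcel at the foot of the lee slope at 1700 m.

23.66°C

From 1400 m to 2700 m (dry): cools by 9.8 × 1.3 = 12.74°C, giving 10.16°C.
From 2700 m to 3700 m (saturated): cools by 6.1 × 1 = 6.1°C, giving 4.06°C.
From 3700 m to 1700 m (dry descent): warms by 9.8 × 2 = 19.6°C, giving 23.66°C.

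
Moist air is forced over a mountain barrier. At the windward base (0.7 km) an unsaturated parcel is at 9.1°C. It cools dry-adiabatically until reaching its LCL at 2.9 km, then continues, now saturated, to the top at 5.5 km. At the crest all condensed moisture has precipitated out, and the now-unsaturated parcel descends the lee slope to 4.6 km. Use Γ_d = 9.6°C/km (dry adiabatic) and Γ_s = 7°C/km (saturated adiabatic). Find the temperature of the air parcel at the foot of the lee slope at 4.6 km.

Dry to 2900 m: -9.6 × 2.2 km = -21.12°C, so T = -12.02°C.
Saturated to 5500 m: -7 × 2.6 km = -18.2°C, so T = -30.22°C.
Dry descent to 4600 m: +9.6 × 0.9 km = +8.64°C, so T = -21.58°C.

-21.58°C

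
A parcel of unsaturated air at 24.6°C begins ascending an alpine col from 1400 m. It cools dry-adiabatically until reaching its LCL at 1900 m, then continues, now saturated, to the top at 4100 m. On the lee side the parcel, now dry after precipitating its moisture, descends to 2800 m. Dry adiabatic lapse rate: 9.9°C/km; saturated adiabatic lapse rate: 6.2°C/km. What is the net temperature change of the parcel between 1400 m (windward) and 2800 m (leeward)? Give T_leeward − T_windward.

1400 → 1900 m (dry, 9.9°C/km): ΔT = -9.9 × 0.5 = -4.95°C → T = 19.65°C
1900 → 4100 m (saturated, 6.2°C/km): ΔT = -6.2 × 2.2 = -13.64°C → T = 6.01°C
4100 → 2800 m (dry descent, 9.9°C/km): ΔT = +9.9 × 1.3 = +12.87°C → T = 18.88°C
Net change vs windward start: 18.88 − 24.6 = -5.72°C

-5.72°C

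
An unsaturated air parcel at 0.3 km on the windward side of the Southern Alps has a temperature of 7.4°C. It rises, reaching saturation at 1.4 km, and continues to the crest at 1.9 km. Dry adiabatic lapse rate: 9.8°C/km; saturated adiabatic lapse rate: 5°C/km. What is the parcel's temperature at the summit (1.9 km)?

300–1400 m, dry: Δz = 1.1 km ⇒ ΔT = -10.78°C; T = -3.38°C
1400–1900 m, saturated: Δz = 0.5 km ⇒ ΔT = -2.5°C; T = -5.88°C

-5.88°C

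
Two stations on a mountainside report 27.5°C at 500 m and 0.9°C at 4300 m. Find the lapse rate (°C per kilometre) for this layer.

7°C/km

Γ = −ΔT/Δz = (27.5 − 0.9) / (4300 − 500) m
  = 26.6°C / 3.8 km = 7°C/km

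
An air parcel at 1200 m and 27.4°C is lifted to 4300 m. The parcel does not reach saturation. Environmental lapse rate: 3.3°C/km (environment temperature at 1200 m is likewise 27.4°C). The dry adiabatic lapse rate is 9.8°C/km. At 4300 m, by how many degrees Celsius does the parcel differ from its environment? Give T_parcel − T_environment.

-20.15°C (parcel cooler than environment)

Parcel:
  Dry to 4300 m: -9.8 × 3.1 km = -30.38°C, so T = -2.98°C.
Environment:
  Environment to 4300 m: -3.3 × 3.1 km = -10.23°C, so T = 17.17°C.
T_parcel − T_env = -2.98 − 17.17 = -20.15°C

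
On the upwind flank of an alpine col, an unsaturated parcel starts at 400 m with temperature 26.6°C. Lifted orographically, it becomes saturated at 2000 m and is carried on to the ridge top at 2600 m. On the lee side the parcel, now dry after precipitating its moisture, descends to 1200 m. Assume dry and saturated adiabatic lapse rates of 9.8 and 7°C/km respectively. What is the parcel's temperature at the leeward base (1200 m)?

400 → 2000 m (dry, 9.8°C/km): ΔT = -9.8 × 1.6 = -15.68°C → T = 10.92°C
2000 → 2600 m (saturated, 7°C/km): ΔT = -7 × 0.6 = -4.2°C → T = 6.72°C
2600 → 1200 m (dry descent, 9.8°C/km): ΔT = +9.8 × 1.4 = +13.72°C → T = 20.44°C

20.44°C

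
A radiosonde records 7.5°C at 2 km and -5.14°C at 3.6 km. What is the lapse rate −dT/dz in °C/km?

Γ = −ΔT/Δz = (7.5 − (-5.14)) / (3600 − 2000) m
  = 12.64°C / 1.6 km = 7.9°C/km

7.9°C/km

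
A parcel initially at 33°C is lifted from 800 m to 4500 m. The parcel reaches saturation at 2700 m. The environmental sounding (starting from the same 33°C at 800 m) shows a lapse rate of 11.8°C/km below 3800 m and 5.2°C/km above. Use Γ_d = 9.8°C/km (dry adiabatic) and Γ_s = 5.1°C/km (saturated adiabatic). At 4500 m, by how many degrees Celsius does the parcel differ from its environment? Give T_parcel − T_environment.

+11.24°C (parcel warmer than environment)

Parcel:
  800–2700 m, dry: Δz = 1.9 km ⇒ ΔT = -18.62°C; T = 14.38°C
  2700–4500 m, saturated: Δz = 1.8 km ⇒ ΔT = -9.18°C; T = 5.2°C
Environment:
  800–3800 m, environment, lower layer: Δz = 3 km ⇒ ΔT = -35.4°C; T = -2.4°C
  3800–4500 m, environment, upper layer: Δz = 0.7 km ⇒ ΔT = -3.64°C; T = -6.04°C
T_parcel − T_env = 5.2 − (-6.04) = +11.24°C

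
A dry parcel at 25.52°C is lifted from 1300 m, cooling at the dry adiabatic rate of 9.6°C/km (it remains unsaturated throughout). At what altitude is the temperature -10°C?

Height above start = (25.52 − (-10)) / 9.6 = 3.7 km
Altitude = 1300 m + 3700 m = 5000 m

5000 m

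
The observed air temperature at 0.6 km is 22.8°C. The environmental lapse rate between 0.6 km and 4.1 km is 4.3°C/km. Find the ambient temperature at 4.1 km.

600–4100 m, environmental: Δz = 3.5 km ⇒ ΔT = -15.05°C; T = 7.75°C

7.75°C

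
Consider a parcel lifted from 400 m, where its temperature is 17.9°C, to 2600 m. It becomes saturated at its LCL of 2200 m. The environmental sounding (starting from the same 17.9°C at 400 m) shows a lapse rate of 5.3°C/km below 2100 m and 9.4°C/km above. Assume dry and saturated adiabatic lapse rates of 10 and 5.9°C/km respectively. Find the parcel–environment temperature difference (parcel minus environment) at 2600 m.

Parcel:
  Dry to 2200 m: -10 × 1.8 km = -18°C, so T = -0.1°C.
  Saturated to 2600 m: -5.9 × 0.4 km = -2.36°C, so T = -2.46°C.
Environment:
  Environment, lower layer to 2100 m: -5.3 × 1.7 km = -9.01°C, so T = 8.89°C.
  Environment, upper layer to 2600 m: -9.4 × 0.5 km = -4.7°C, so T = 4.19°C.
T_parcel − T_env = -2.46 − 4.19 = -6.65°C

-6.65°C (parcel cooler than environment)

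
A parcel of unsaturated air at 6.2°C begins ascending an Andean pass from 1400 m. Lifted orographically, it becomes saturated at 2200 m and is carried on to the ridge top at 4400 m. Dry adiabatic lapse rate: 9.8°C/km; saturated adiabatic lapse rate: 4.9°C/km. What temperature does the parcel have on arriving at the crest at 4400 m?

-12.42°C

1400 → 2200 m (dry, 9.8°C/km): ΔT = -9.8 × 0.8 = -7.84°C → T = -1.64°C
2200 → 4400 m (saturated, 4.9°C/km): ΔT = -4.9 × 2.2 = -10.78°C → T = -12.42°C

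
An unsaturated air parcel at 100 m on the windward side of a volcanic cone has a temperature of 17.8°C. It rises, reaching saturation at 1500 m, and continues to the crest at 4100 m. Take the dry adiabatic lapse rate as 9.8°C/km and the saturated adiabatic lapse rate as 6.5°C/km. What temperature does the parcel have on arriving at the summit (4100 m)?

From 100 m to 1500 m (dry): cools by 9.8 × 1.4 = 13.72°C, giving 4.08°C.
From 1500 m to 4100 m (saturated): cools by 6.5 × 2.6 = 16.9°C, giving -12.82°C.

-12.82°C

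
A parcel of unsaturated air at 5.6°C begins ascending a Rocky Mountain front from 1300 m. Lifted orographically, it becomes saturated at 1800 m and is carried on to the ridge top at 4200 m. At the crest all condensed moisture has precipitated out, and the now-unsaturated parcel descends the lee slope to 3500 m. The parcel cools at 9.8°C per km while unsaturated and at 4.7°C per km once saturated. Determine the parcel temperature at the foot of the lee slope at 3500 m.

-3.72°C

From 1300 m to 1800 m (dry): cools by 9.8 × 0.5 = 4.9°C, giving 0.7°C.
From 1800 m to 4200 m (saturated): cools by 4.7 × 2.4 = 11.28°C, giving -10.58°C.
From 4200 m to 3500 m (dry descent): warms by 9.8 × 0.7 = 6.86°C, giving -3.72°C.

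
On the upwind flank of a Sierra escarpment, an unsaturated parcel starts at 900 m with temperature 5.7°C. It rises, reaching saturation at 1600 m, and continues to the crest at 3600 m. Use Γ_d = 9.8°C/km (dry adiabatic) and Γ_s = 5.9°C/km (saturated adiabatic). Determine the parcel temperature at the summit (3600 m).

900–1600 m, dry: Δz = 0.7 km ⇒ ΔT = -6.86°C; T = -1.16°C
1600–3600 m, saturated: Δz = 2 km ⇒ ΔT = -11.8°C; T = -12.96°C

-12.96°C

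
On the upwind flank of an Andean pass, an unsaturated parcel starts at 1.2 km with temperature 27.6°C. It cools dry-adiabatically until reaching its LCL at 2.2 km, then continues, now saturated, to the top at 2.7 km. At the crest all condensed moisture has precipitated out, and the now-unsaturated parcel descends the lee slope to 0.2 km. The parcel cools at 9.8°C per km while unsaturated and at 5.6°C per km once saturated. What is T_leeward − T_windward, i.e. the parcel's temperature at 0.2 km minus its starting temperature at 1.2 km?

Dry to 2200 m: -9.8 × 1 km = -9.8°C, so T = 17.8°C.
Saturated to 2700 m: -5.6 × 0.5 km = -2.8°C, so T = 15°C.
Dry descent to 200 m: +9.8 × 2.5 km = +24.5°C, so T = 39.5°C.
Net change vs windward start: 39.5 − 27.6 = +11.9°C

+11.9°C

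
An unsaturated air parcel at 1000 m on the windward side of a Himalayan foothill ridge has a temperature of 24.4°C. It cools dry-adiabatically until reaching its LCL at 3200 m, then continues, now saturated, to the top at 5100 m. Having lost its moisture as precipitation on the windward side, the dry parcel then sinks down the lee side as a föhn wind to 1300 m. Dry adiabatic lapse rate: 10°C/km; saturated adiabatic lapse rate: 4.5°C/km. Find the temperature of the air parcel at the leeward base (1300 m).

31.85°C

1000–3200 m, dry: Δz = 2.2 km ⇒ ΔT = -22°C; T = 2.4°C
3200–5100 m, saturated: Δz = 1.9 km ⇒ ΔT = -8.55°C; T = -6.15°C
5100–1300 m, dry descent: Δz = 3.8 km ⇒ ΔT = +38°C; T = 31.85°C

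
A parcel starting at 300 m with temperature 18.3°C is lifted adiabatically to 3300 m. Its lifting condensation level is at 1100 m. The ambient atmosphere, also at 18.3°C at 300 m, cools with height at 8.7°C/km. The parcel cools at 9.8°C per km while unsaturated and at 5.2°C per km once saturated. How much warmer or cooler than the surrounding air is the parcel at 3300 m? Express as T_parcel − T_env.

+6.82°C (parcel warmer than environment)

Parcel:
  300–1100 m, dry: Δz = 0.8 km ⇒ ΔT = -7.84°C; T = 10.46°C
  1100–3300 m, saturated: Δz = 2.2 km ⇒ ΔT = -11.44°C; T = -0.98°C
Environment:
  300–3300 m, environment: Δz = 3 km ⇒ ΔT = -26.1°C; T = -7.8°C
T_parcel − T_env = -0.98 − (-7.8) = +6.82°C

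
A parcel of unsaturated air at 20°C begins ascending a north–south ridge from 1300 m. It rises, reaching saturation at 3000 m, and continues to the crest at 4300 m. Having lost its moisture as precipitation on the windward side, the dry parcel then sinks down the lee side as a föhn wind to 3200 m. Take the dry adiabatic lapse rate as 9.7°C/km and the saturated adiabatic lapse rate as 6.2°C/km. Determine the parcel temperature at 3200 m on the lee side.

6.12°C

Dry to 3000 m: -9.7 × 1.7 km = -16.49°C, so T = 3.51°C.
Saturated to 4300 m: -6.2 × 1.3 km = -8.06°C, so T = -4.55°C.
Dry descent to 3200 m: +9.7 × 1.1 km = +10.67°C, so T = 6.12°C.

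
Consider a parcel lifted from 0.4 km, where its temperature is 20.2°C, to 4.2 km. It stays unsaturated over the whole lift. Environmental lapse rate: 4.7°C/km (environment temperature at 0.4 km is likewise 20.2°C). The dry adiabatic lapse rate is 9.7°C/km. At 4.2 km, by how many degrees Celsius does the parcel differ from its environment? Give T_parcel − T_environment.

Parcel:
  400 → 4200 m (dry, 9.7°C/km): ΔT = -9.7 × 3.8 = -36.86°C → T = -16.66°C
Environment:
  400 → 4200 m (environment, 4.7°C/km): ΔT = -4.7 × 3.8 = -17.86°C → T = 2.34°C
T_parcel − T_env = -16.66 − 2.34 = -19°C

-19°C (parcel cooler than environment)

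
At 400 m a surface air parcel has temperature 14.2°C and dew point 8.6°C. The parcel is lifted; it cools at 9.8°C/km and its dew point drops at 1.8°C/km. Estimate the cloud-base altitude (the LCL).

1100 m

T and T_d converge at 9.8 − 1.8 = 8°C per km
Height above start = (14.2 − 8.6) / 8 = 0.7 km
LCL altitude = 400 m + 700 m = 1100 m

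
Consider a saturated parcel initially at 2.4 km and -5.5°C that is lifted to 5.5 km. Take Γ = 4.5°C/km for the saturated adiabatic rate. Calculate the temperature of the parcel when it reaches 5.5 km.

2400–5500 m, saturated adiabatic: Δz = 3.1 km ⇒ ΔT = -13.95°C; T = -19.45°C

-19.45°C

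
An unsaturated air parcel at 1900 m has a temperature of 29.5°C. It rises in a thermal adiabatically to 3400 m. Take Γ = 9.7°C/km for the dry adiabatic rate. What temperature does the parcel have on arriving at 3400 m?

14.95°C

Dry adiabatic to 3400 m: -9.7 × 1.5 km = -14.55°C, so T = 14.95°C.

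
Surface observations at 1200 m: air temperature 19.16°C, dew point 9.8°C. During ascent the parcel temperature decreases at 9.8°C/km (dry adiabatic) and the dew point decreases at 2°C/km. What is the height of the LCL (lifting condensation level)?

T and T_d converge at 9.8 − 2 = 7.8°C per km
Height above start = (19.16 − 9.8) / 7.8 = 1.2 km
LCL altitude = 1200 m + 1200 m = 2400 m

2400 m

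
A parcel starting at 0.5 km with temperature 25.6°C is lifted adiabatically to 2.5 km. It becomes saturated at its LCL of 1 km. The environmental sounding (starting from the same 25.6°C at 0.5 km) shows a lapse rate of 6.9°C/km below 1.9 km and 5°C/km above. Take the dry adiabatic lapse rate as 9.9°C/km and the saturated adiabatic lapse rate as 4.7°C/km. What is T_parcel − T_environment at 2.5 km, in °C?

+0.66°C (parcel warmer than environment)

Parcel:
  From 500 m to 1000 m (dry): cools by 9.9 × 0.5 = 4.95°C, giving 20.65°C.
  From 1000 m to 2500 m (saturated): cools by 4.7 × 1.5 = 7.05°C, giving 13.6°C.
Environment:
  From 500 m to 1900 m (environment, lower layer): cools by 6.9 × 1.4 = 9.66°C, giving 15.94°C.
  From 1900 m to 2500 m (environment, upper layer): cools by 5 × 0.6 = 3°C, giving 12.94°C.
T_parcel − T_env = 13.6 − 12.94 = +0.66°C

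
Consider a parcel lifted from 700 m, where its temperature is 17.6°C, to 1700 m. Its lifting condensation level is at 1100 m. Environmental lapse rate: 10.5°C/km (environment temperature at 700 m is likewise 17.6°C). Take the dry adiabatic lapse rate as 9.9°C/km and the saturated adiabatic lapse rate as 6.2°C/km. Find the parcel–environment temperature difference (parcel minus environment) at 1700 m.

+2.82°C (parcel warmer than environment)

Parcel:
  From 700 m to 1100 m (dry): cools by 9.9 × 0.4 = 3.96°C, giving 13.64°C.
  From 1100 m to 1700 m (saturated): cools by 6.2 × 0.6 = 3.72°C, giving 9.92°C.
Environment:
  From 700 m to 1700 m (environment): cools by 10.5 × 1 = 10.5°C, giving 7.1°C.
T_parcel − T_env = 9.92 − 7.1 = +2.82°C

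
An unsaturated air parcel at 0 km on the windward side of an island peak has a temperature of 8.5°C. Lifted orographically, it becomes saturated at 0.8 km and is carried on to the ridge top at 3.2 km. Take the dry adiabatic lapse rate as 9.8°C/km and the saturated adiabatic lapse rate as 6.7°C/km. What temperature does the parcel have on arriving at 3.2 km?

From 0 m to 800 m (dry): cools by 9.8 × 0.8 = 7.84°C, giving 0.66°C.
From 800 m to 3200 m (saturated): cools by 6.7 × 2.4 = 16.08°C, giving -15.42°C.

-15.42°C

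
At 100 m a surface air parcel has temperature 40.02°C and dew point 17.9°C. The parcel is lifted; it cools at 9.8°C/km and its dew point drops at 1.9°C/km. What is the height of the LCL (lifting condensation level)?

T and T_d converge at 9.8 − 1.9 = 7.9°C per km
Height above start = (40.02 − 17.9) / 7.9 = 2.8 km
LCL altitude = 100 m + 2800 m = 2900 m

2900 m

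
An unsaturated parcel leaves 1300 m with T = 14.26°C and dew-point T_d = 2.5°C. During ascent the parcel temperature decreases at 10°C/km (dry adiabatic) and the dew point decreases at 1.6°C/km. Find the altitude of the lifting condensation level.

2700 m

T and T_d converge at 10 − 1.6 = 8.4°C per km
Height above start = (14.26 − 2.5) / 8.4 = 1.4 km
LCL altitude = 1300 m + 1400 m = 2700 m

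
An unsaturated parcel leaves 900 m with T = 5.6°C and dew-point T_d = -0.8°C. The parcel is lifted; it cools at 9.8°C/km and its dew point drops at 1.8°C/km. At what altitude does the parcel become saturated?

1700 m

T and T_d converge at 9.8 − 1.8 = 8°C per km
Height above start = (5.6 − (-0.8)) / 8 = 0.8 km
LCL altitude = 900 m + 800 m = 1700 m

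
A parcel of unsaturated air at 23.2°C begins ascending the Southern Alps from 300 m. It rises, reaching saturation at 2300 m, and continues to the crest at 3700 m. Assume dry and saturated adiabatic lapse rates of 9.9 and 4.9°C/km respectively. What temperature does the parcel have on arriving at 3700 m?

-3.46°C

300–2300 m, dry: Δz = 2 km ⇒ ΔT = -19.8°C; T = 3.4°C
2300–3700 m, saturated: Δz = 1.4 km ⇒ ΔT = -6.86°C; T = -3.46°C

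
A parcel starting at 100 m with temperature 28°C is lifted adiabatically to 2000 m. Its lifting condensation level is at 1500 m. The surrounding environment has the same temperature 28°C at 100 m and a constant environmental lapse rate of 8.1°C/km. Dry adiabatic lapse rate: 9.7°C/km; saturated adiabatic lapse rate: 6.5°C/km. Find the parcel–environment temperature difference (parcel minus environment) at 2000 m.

-1.44°C (parcel cooler than environment)

Parcel:
  From 100 m to 1500 m (dry): cools by 9.7 × 1.4 = 13.58°C, giving 14.42°C.
  From 1500 m to 2000 m (saturated): cools by 6.5 × 0.5 = 3.25°C, giving 11.17°C.
Environment:
  From 100 m to 2000 m (environment): cools by 8.1 × 1.9 = 15.39°C, giving 12.61°C.
T_parcel − T_env = 11.17 − 12.61 = -1.44°C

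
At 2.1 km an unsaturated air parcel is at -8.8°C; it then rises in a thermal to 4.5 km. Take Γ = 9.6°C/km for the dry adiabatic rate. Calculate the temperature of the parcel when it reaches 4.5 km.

-31.84°C

From 2100 m to 4500 m (dry adiabatic): cools by 9.6 × 2.4 = 23.04°C, giving -31.84°C.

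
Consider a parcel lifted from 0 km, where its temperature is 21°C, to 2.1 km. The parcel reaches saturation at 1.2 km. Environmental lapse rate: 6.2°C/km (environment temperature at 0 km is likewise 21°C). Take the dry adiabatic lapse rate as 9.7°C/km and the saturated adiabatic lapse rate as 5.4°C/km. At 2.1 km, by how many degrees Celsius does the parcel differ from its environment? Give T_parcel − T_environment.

Parcel:
  0–1200 m, dry: Δz = 1.2 km ⇒ ΔT = -11.64°C; T = 9.36°C
  1200–2100 m, saturated: Δz = 0.9 km ⇒ ΔT = -4.86°C; T = 4.5°C
Environment:
  0–2100 m, environment: Δz = 2.1 km ⇒ ΔT = -13.02°C; T = 7.98°C
T_parcel − T_env = 4.5 − 7.98 = -3.48°C

-3.48°C (parcel cooler than environment)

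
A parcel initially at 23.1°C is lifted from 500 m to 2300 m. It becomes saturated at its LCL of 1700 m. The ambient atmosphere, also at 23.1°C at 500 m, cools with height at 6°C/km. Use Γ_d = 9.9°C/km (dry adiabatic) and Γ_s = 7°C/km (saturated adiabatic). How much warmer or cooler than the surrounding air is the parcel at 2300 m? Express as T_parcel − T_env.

Parcel:
  Dry to 1700 m: -9.9 × 1.2 km = -11.88°C, so T = 11.22°C.
  Saturated to 2300 m: -7 × 0.6 km = -4.2°C, so T = 7.02°C.
Environment:
  Environment to 2300 m: -6 × 1.8 km = -10.8°C, so T = 12.3°C.
T_parcel − T_env = 7.02 − 12.3 = -5.28°C

-5.28°C (parcel cooler than environment)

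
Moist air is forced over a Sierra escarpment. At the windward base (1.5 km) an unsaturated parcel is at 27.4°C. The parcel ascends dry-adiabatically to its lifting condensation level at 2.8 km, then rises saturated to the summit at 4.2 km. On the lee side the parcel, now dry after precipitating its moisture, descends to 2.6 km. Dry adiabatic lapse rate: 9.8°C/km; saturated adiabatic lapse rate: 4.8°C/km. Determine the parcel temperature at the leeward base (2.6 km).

23.62°C

From 1500 m to 2800 m (dry): cools by 9.8 × 1.3 = 12.74°C, giving 14.66°C.
From 2800 m to 4200 m (saturated): cools by 4.8 × 1.4 = 6.72°C, giving 7.94°C.
From 4200 m to 2600 m (dry descent): warms by 9.8 × 1.6 = 15.68°C, giving 23.62°C.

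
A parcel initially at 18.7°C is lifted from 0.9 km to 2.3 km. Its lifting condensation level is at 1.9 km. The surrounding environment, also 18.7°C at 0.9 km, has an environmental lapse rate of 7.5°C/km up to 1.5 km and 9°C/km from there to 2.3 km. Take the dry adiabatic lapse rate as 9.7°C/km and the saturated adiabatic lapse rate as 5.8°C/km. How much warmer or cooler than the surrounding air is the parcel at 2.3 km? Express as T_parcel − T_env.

-0.32°C (parcel cooler than environment)

Parcel:
  900 → 1900 m (dry, 9.7°C/km): ΔT = -9.7 × 1 = -9.7°C → T = 9°C
  1900 → 2300 m (saturated, 5.8°C/km): ΔT = -5.8 × 0.4 = -2.32°C → T = 6.68°C
Environment:
  900 → 1500 m (environment, lower layer, 7.5°C/km): ΔT = -7.5 × 0.6 = -4.5°C → T = 14.2°C
  1500 → 2300 m (environment, upper layer, 9°C/km): ΔT = -9 × 0.8 = -7.2°C → T = 7°C
T_parcel − T_env = 6.68 − 7 = -0.32°C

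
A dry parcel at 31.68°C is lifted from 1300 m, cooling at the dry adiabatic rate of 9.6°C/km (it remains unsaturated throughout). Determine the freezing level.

Height above start = (31.68 − 0) / 9.6 = 3.3 km
Altitude = 1300 m + 3300 m = 4600 m

4600 m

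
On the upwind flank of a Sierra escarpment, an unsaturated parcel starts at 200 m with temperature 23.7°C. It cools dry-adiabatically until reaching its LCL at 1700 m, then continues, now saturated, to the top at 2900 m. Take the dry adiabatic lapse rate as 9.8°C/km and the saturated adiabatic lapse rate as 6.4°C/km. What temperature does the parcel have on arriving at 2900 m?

Dry to 1700 m: -9.8 × 1.5 km = -14.7°C, so T = 9°C.
Saturated to 2900 m: -6.4 × 1.2 km = -7.68°C, so T = 1.32°C.

1.32°C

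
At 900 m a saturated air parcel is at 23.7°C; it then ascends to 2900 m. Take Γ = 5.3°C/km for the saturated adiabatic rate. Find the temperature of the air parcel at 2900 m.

900–2900 m, saturated adiabatic: Δz = 2 km ⇒ ΔT = -10.6°C; T = 13.1°C

13.1°C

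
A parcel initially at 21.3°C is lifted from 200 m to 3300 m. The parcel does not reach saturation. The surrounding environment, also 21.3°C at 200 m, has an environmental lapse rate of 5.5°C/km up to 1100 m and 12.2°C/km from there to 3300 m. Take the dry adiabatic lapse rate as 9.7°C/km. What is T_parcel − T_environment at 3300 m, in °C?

Parcel:
  200 → 3300 m (dry, 9.7°C/km): ΔT = -9.7 × 3.1 = -30.07°C → T = -8.77°C
Environment:
  200 → 1100 m (environment, lower layer, 5.5°C/km): ΔT = -5.5 × 0.9 = -4.95°C → T = 16.35°C
  1100 → 3300 m (environment, upper layer, 12.2°C/km): ΔT = -12.2 × 2.2 = -26.84°C → T = -10.49°C
T_parcel − T_env = -8.77 − (-10.49) = +1.72°C

+1.72°C (parcel warmer than environment)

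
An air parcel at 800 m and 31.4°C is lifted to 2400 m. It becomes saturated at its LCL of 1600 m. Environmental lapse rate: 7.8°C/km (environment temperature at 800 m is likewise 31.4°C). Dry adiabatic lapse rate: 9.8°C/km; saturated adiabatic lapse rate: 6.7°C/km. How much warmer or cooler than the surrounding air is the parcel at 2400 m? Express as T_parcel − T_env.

-0.72°C (parcel cooler than environment)

Parcel:
  From 800 m to 1600 m (dry): cools by 9.8 × 0.8 = 7.84°C, giving 23.56°C.
  From 1600 m to 2400 m (saturated): cools by 6.7 × 0.8 = 5.36°C, giving 18.2°C.
Environment:
  From 800 m to 2400 m (environment): cools by 7.8 × 1.6 = 12.48°C, giving 18.92°C.
T_parcel − T_env = 18.2 − 18.92 = -0.72°C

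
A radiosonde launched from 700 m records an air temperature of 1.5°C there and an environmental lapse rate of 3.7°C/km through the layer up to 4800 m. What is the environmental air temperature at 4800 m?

700 → 4800 m (environmental, 3.7°C/km): ΔT = -3.7 × 4.1 = -15.17°C → T = -13.67°C

-13.67°C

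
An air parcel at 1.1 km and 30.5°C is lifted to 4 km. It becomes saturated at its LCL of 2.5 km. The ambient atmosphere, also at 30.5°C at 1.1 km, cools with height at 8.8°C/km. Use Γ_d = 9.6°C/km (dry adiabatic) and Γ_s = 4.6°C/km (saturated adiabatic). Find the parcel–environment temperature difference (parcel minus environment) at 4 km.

Parcel:
  1100–2500 m, dry: Δz = 1.4 km ⇒ ΔT = -13.44°C; T = 17.06°C
  2500–4000 m, saturated: Δz = 1.5 km ⇒ ΔT = -6.9°C; T = 10.16°C
Environment:
  1100–4000 m, environment: Δz = 2.9 km ⇒ ΔT = -25.52°C; T = 4.98°C
T_parcel − T_env = 10.16 − 4.98 = +5.18°C

+5.18°C (parcel warmer than environment)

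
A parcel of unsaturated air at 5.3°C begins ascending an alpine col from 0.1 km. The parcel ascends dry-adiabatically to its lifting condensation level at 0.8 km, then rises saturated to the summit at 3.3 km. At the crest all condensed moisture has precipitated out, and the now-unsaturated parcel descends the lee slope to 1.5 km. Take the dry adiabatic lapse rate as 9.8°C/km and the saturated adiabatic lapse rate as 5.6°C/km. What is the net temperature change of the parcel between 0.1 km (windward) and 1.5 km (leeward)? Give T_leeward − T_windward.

-3.22°C

100 → 800 m (dry, 9.8°C/km): ΔT = -9.8 × 0.7 = -6.86°C → T = -1.56°C
800 → 3300 m (saturated, 5.6°C/km): ΔT = -5.6 × 2.5 = -14°C → T = -15.56°C
3300 → 1500 m (dry descent, 9.8°C/km): ΔT = +9.8 × 1.8 = +17.64°C → T = 2.08°C
Net change vs windward start: 2.08 − 5.3 = -3.22°C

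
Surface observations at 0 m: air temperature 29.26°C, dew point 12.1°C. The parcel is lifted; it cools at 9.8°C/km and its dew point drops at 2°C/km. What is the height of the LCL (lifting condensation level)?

T and T_d converge at 9.8 − 2 = 7.8°C per km
Height above start = (29.26 − 12.1) / 7.8 = 2.2 km
LCL altitude = 0 m + 2200 m = 2200 m

2200 m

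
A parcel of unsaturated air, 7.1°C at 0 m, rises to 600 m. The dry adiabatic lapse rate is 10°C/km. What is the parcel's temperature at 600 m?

0–600 m, dry adiabatic: Δz = 0.6 km ⇒ ΔT = -6°C; T = 1.1°C

1.1°C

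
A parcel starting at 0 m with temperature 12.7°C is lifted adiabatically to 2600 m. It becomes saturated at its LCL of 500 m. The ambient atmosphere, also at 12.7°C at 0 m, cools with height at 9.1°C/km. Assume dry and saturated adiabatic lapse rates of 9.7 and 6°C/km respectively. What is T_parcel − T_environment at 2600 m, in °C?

+6.21°C (parcel warmer than environment)

Parcel:
  Dry to 500 m: -9.7 × 0.5 km = -4.85°C, so T = 7.85°C.
  Saturated to 2600 m: -6 × 2.1 km = -12.6°C, so T = -4.75°C.
Environment:
  Environment to 2600 m: -9.1 × 2.6 km = -23.66°C, so T = -10.96°C.
T_parcel − T_env = -4.75 − (-10.96) = +6.21°C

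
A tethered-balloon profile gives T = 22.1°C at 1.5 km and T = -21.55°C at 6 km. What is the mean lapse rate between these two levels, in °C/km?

Γ = −ΔT/Δz = (22.1 − (-21.55)) / (6000 − 1500) m
  = 43.65°C / 4.5 km = 9.7°C/km

9.7°C/km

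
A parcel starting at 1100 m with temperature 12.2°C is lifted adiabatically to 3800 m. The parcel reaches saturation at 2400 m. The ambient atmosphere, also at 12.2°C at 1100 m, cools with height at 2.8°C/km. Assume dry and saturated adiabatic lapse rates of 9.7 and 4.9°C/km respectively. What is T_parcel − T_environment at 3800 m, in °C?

Parcel:
  Dry to 2400 m: -9.7 × 1.3 km = -12.61°C, so T = -0.41°C.
  Saturated to 3800 m: -4.9 × 1.4 km = -6.86°C, so T = -7.27°C.
Environment:
  Environment to 3800 m: -2.8 × 2.7 km = -7.56°C, so T = 4.64°C.
T_parcel − T_env = -7.27 − 4.64 = -11.91°C

-11.91°C (parcel cooler than environment)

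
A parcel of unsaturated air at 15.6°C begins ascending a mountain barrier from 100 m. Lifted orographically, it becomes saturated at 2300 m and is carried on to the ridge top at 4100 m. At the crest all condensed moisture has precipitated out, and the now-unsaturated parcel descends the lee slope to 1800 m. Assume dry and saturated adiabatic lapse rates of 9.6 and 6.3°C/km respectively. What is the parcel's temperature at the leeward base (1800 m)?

5.22°C

100–2300 m, dry: Δz = 2.2 km ⇒ ΔT = -21.12°C; T = -5.52°C
2300–4100 m, saturated: Δz = 1.8 km ⇒ ΔT = -11.34°C; T = -16.86°C
4100–1800 m, dry descent: Δz = 2.3 km ⇒ ΔT = +22.08°C; T = 5.22°C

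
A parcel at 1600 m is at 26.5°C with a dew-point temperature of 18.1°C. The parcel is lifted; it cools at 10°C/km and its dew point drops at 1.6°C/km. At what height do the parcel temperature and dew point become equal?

2600 m

T and T_d converge at 10 − 1.6 = 8.4°C per km
Height above start = (26.5 − 18.1) / 8.4 = 1 km
LCL altitude = 1600 m + 1000 m = 2600 m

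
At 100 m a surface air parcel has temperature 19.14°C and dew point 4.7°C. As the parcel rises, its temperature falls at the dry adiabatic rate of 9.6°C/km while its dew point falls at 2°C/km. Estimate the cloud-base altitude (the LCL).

T and T_d converge at 9.6 − 2 = 7.6°C per km
Height above start = (19.14 − 4.7) / 7.6 = 1.9 km
LCL altitude = 100 m + 1900 m = 2000 m

2000 m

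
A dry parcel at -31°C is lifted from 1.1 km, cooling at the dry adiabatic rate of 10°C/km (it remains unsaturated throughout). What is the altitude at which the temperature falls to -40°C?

2 km

Height above start = (-31 − (-40)) / 10 = 0.9 km
Altitude = 1100 m + 900 m = 2000 m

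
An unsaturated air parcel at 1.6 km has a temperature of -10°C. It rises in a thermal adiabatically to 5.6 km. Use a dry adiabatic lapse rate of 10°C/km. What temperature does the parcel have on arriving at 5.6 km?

-50°C

1600–5600 m, dry adiabatic: Δz = 4 km ⇒ ΔT = -40°C; T = -50°C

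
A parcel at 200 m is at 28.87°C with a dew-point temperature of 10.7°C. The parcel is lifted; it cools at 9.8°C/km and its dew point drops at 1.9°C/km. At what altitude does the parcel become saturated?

T and T_d converge at 9.8 − 1.9 = 7.9°C per km
Height above start = (28.87 − 10.7) / 7.9 = 2.3 km
LCL altitude = 200 m + 2300 m = 2500 m

2500 m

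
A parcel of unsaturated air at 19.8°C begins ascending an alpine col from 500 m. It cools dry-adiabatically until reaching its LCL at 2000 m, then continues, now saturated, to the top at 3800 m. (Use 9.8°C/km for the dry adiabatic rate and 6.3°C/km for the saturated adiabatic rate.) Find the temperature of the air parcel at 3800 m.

Dry to 2000 m: -9.8 × 1.5 km = -14.7°C, so T = 5.1°C.
Saturated to 3800 m: -6.3 × 1.8 km = -11.34°C, so T = -6.24°C.

-6.24°C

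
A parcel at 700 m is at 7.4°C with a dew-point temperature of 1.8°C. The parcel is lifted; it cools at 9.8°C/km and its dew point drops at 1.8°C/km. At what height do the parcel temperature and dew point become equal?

T and T_d converge at 9.8 − 1.8 = 8°C per km
Height above start = (7.4 − 1.8) / 8 = 0.7 km
LCL altitude = 700 m + 700 m = 1400 m

1400 m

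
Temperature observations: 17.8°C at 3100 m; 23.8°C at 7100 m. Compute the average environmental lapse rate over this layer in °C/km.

-1.5°C/km

Γ = −ΔT/Δz = (17.8 − 23.8) / (7100 − 3100) m
  = -6°C / 4 km = -1.5°C/km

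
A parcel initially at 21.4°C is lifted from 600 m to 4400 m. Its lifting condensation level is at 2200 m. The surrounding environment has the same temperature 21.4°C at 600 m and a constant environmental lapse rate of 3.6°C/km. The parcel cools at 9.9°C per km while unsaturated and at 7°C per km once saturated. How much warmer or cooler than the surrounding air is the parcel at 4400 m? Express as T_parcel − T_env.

Parcel:
  600–2200 m, dry: Δz = 1.6 km ⇒ ΔT = -15.84°C; T = 5.56°C
  2200–4400 m, saturated: Δz = 2.2 km ⇒ ΔT = -15.4°C; T = -9.84°C
Environment:
  600–4400 m, environment: Δz = 3.8 km ⇒ ΔT = -13.68°C; T = 7.72°C
T_parcel − T_env = -9.84 − 7.72 = -17.56°C

-17.56°C (parcel cooler than environment)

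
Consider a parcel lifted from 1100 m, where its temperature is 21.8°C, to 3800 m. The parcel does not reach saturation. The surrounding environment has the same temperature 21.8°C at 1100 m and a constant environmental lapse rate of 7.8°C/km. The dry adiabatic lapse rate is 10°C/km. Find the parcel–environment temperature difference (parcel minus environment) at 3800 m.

Parcel:
  1100 → 3800 m (dry, 10°C/km): ΔT = -10 × 2.7 = -27°C → T = -5.2°C
Environment:
  1100 → 3800 m (environment, 7.8°C/km): ΔT = -7.8 × 2.7 = -21.06°C → T = 0.74°C
T_parcel − T_env = -5.2 − 0.74 = -5.94°C

-5.94°C (parcel cooler than environment)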